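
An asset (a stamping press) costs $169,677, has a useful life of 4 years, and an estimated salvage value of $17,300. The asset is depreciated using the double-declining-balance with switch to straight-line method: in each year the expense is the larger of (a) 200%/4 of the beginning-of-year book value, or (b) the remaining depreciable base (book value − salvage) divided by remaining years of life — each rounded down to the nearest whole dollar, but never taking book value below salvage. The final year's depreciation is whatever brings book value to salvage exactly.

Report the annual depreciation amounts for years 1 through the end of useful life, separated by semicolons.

Depreciable base = $169,677 − $17,300 = $152,377.
Year 1: DB = ⌊$169,677 × 200%/4⌋ = $84,838; SL = ⌊$152,377/4⌋ = $38,094 → take DB $84,838. Book value $84,839.
Year 2: DB = ⌊$84,839 × 200%/4⌋ = $42,419; SL = ⌊$67,539/3⌋ = $22,513 → take DB $42,419. Book value $42,420.
Year 3: DB = ⌊$42,420 × 200%/4⌋ = $21,210; SL = ⌊$25,120/2⌋ = $12,560 → take DB $21,210. Book value $21,210.
Year 4 (final): $21,210 − $17,300 = $3,910. Book value $17,300.

$84,838; $42,419; $21,210; $3,910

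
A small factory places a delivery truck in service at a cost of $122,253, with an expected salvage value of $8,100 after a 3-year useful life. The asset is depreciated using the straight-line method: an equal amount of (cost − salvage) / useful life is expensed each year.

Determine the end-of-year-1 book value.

$84,202

Depreciable base = $122,253 − $8,100 = $114,153.
Annual expense = $114,153 / 3 = $38,051.
End of year 1: book value $84,202.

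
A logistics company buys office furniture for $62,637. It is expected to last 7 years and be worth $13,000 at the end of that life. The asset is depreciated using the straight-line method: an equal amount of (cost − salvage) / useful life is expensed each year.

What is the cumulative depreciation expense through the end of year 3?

Depreciable base = $62,637 − $13,000 = $49,637.
Annual expense = $49,637 / 7 = $7,091.
End of year 1: book value $55,546.
End of year 2: book value $48,455.
End of year 3: book value $41,364.
Accumulated through year 3 = $62,637 − $41,364 = $21,273.

$21,273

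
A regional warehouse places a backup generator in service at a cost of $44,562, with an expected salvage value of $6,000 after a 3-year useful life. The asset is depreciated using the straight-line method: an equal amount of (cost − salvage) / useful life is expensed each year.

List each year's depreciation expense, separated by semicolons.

Depreciable base = $44,562 − $6,000 = $38,562.
Annual expense = $38,562 / 3 = $12,854.
End of year 1: book value $31,708.
End of year 2: book value $18,854.
End of year 3: book value $6,000.

$12,854; $12,854; $12,854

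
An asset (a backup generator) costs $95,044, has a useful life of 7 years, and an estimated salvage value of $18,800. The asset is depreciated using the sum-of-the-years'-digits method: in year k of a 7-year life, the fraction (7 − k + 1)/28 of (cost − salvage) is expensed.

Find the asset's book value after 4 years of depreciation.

$35,138

Depreciable base = $95,044 − $18,800 = $76,244.
Sum of the years' digits = 7+6+5+4+3+2+1 = 28.
Year 1: $76,244 × 7/28 = $19,061. Book value $75,983.
Year 2: $76,244 × 6/28 = $16,338. Book value $59,645.
Year 3: $76,244 × 5/28 = $13,615. Book value $46,030.
Year 4: $76,244 × 4/28 = $10,892. Book value $35,138.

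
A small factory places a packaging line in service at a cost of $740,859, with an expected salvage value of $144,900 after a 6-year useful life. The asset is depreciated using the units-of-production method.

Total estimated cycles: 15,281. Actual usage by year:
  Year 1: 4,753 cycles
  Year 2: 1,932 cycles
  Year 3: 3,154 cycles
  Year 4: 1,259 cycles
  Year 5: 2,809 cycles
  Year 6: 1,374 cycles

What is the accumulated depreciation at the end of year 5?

Depreciable base = $740,859 − $144,900 = $595,959.
Rate = $595,959 / 15,281 cycles = $39 per cycle.
Year 1: 4,753 × $39 = $185,367. Book value $555,492.
Year 2: 1,932 × $39 = $75,348. Book value $480,144.
Year 3: 3,154 × $39 = $123,006. Book value $357,138.
Year 4: 1,259 × $39 = $49,101. Book value $308,037.
Year 5: 2,809 × $39 = $109,551. Book value $198,486.
Accumulated through year 5 = $740,859 − $198,486 = $542,373.

$542,373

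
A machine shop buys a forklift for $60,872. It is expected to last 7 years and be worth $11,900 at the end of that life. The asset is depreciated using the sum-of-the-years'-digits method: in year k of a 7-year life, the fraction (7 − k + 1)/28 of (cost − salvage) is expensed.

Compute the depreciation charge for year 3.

$8,745

Depreciable base = $60,872 − $11,900 = $48,972.
Sum of the years' digits = 7+6+5+4+3+2+1 = 28.
Year 1: $48,972 × 7/28 = $12,243. Book value $48,629.
Year 2: $48,972 × 6/28 = $10,494. Book value $38,135.
Year 3: $48,972 × 5/28 = $8,745. Book value $29,390.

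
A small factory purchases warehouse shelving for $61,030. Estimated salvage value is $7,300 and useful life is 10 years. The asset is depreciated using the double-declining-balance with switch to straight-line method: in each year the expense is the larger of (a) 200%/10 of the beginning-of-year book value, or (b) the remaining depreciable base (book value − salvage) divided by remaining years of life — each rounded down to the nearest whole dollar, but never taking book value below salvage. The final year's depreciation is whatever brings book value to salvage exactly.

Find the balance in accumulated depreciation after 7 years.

$48,230

Depreciable base = $61,030 − $7,300 = $53,730.
Year 1: DB = ⌊$61,030 × 200%/10⌋ = $12,206; SL = ⌊$53,730/10⌋ = $5,373 → take DB $12,206. Book value $48,824.
Year 2: DB = ⌊$48,824 × 200%/10⌋ = $9,764; SL = ⌊$41,524/9⌋ = $4,613 → take DB $9,764. Book value $39,060.
Year 3: DB = ⌊$39,060 × 200%/10⌋ = $7,812; SL = ⌊$31,760/8⌋ = $3,970 → take DB $7,812. Book value $31,248.
Year 4: DB = ⌊$31,248 × 200%/10⌋ = $6,249; SL = ⌊$23,948/7⌋ = $3,421 → take DB $6,249. Book value $24,999.
Year 5: DB = ⌊$24,999 × 200%/10⌋ = $4,999; SL = ⌊$17,699/6⌋ = $2,949 → take DB $4,999. Book value $20,000.
Year 6: DB = ⌊$20,000 × 200%/10⌋ = $4,000; SL = ⌊$12,700/5⌋ = $2,540 → take DB $4,000. Book value $16,000.
Year 7: DB = ⌊$16,000 × 200%/10⌋ = $3,200; SL = ⌊$8,700/4⌋ = $2,175 → take DB $3,200. Book value $12,800.
Accumulated through year 7 = $61,030 − $12,800 = $48,230.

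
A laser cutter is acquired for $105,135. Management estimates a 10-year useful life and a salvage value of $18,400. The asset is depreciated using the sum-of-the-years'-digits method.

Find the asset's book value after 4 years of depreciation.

$51,517

Depreciable base = $105,135 − $18,400 = $86,735.
Sum of the years' digits = 10+9+8+7+6+5+4+3+2+1 = 55.
Year 1: $86,735 × 10/55 = $15,770. Book value $89,365.
Year 2: $86,735 × 9/55 = $14,193. Book value $75,172.
Year 3: $86,735 × 8/55 = $12,616. Book value $62,556.
Year 4: $86,735 × 7/55 = $11,039. Book value $51,517.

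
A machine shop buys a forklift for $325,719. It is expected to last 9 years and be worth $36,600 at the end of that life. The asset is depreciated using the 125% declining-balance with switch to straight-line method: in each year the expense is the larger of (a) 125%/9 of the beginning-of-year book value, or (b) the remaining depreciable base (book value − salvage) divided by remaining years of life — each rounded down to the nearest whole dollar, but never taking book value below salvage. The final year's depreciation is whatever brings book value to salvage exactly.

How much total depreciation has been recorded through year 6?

Depreciable base = $325,719 − $36,600 = $289,119.
Year 1: DB = ⌊$325,719 × 125%/9⌋ = $45,238; SL = ⌊$289,119/9⌋ = $32,124 → take DB $45,238. Book value $280,481.
Year 2: DB = ⌊$280,481 × 125%/9⌋ = $38,955; SL = ⌊$243,881/8⌋ = $30,485 → take DB $38,955. Book value $241,526.
Year 3: DB = ⌊$241,526 × 125%/9⌋ = $33,545; SL = ⌊$204,926/7⌋ = $29,275 → take DB $33,545. Book value $207,981.
Year 4: DB = ⌊$207,981 × 125%/9⌋ = $28,886; SL = ⌊$171,381/6⌋ = $28,563 → take DB $28,886. Book value $179,095.
Year 5: DB = ⌊$179,095 × 125%/9⌋ = $24,874; SL = ⌊$142,495/5⌋ = $28,499 → take SL $28,499. Book value $150,596.
Year 6: DB = ⌊$150,596 × 125%/9⌋ = $20,916; SL = ⌊$113,996/4⌋ = $28,499 → take SL $28,499. Book value $122,097.
Accumulated through year 6 = $325,719 − $122,097 = $203,622.

$203,622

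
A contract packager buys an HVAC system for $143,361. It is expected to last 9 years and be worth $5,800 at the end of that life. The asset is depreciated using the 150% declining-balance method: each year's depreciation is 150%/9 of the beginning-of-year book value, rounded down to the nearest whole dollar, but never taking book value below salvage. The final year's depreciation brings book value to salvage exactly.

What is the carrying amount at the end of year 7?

Depreciable base = $143,361 − $5,800 = $137,561.
Year 1: ⌊$143,361 × 150%/9⌋ = $23,893. Book value $119,468.
Year 2: ⌊$119,468 × 150%/9⌋ = $19,911. Book value $99,557.
Year 3: ⌊$99,557 × 150%/9⌋ = $16,592. Book value $82,965.
Year 4: ⌊$82,965 × 150%/9⌋ = $13,827. Book value $69,138.
Year 5: ⌊$69,138 × 150%/9⌋ = $11,523. Book value $57,615.
Year 6: ⌊$57,615 × 150%/9⌋ = $9,602. Book value $48,013.
Year 7: ⌊$48,013 × 150%/9⌋ = $8,002. Book value $40,011.

$40,011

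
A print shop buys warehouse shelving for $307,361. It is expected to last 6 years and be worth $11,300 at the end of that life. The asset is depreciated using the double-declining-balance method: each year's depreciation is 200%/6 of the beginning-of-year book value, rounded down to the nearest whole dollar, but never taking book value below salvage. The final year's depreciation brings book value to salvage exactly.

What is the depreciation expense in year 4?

$30,357

Depreciable base = $307,361 − $11,300 = $296,061.
Year 1: ⌊$307,361 × 200%/6⌋ = $102,453. Book value $204,908.
Year 2: ⌊$204,908 × 200%/6⌋ = $68,302. Book value $136,606.
Year 3: ⌊$136,606 × 200%/6⌋ = $45,535. Book value $91,071.
Year 4: ⌊$91,071 × 200%/6⌋ = $30,357. Book value $60,714.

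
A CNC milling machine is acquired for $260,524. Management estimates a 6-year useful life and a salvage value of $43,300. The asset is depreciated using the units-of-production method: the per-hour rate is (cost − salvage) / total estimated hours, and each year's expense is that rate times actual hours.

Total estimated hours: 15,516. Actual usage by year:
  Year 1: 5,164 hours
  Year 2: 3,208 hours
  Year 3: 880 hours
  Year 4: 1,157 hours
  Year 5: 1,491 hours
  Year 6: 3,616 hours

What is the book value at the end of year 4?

$114,798

Depreciable base = $260,524 − $43,300 = $217,224.
Rate = $217,224 / 15,516 hours = $14 per hour.
Year 1: 5,164 × $14 = $72,296. Book value $188,228.
Year 2: 3,208 × $14 = $44,912. Book value $143,316.
Year 3: 880 × $14 = $12,320. Book value $130,996.
Year 4: 1,157 × $14 = $16,198. Book value $114,798.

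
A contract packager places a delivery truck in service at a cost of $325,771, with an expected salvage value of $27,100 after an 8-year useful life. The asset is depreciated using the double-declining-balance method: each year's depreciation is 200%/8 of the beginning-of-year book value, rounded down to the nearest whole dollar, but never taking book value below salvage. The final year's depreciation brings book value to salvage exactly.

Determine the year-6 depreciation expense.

$19,327

Depreciable base = $325,771 − $27,100 = $298,671.
Year 1: ⌊$325,771 × 200%/8⌋ = $81,442. Book value $244,329.
Year 2: ⌊$244,329 × 200%/8⌋ = $61,082. Book value $183,247.
Year 3: ⌊$183,247 × 200%/8⌋ = $45,811. Book value $137,436.
Year 4: ⌊$137,436 × 200%/8⌋ = $34,359. Book value $103,077.
Year 5: ⌊$103,077 × 200%/8⌋ = $25,769. Book value $77,308.
Year 6: ⌊$77,308 × 200%/8⌋ = $19,327. Book value $57,981.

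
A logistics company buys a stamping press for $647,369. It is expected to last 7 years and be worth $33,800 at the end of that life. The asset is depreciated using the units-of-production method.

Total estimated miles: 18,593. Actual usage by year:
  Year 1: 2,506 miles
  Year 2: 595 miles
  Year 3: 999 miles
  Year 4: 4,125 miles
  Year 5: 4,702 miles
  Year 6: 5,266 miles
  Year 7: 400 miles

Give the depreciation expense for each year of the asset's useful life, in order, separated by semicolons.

Depreciable base = $647,369 − $33,800 = $613,569.
Rate = $613,569 / 18,593 miles = $33 per mile.
Year 1: 2,506 × $33 = $82,698. Book value $564,671.
Year 2: 595 × $33 = $19,635. Book value $545,036.
Year 3: 999 × $33 = $32,967. Book value $512,069.
Year 4: 4,125 × $33 = $136,125. Book value $375,944.
Year 5: 4,702 × $33 = $155,166. Book value $220,778.
Year 6: 5,266 × $33 = $173,778. Book value $47,000.
Year 7: 400 × $33 = $13,200. Book value $33,800.

$82,698; $19,635; $32,967; $136,125; $155,166; $173,778; $13,200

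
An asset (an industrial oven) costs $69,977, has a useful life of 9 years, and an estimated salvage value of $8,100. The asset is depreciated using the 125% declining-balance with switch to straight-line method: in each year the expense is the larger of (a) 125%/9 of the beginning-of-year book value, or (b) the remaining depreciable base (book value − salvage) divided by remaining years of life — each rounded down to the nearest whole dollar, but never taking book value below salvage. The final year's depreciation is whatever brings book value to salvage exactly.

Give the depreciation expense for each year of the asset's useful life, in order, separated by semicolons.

Depreciable base = $69,977 − $8,100 = $61,877.
Year 1: DB = ⌊$69,977 × 125%/9⌋ = $9,719; SL = ⌊$61,877/9⌋ = $6,875 → take DB $9,719. Book value $60,258.
Year 2: DB = ⌊$60,258 × 125%/9⌋ = $8,369; SL = ⌊$52,158/8⌋ = $6,519 → take DB $8,369. Book value $51,889.
Year 3: DB = ⌊$51,889 × 125%/9⌋ = $7,206; SL = ⌊$43,789/7⌋ = $6,255 → take DB $7,206. Book value $44,683.
Year 4: DB = ⌊$44,683 × 125%/9⌋ = $6,205; SL = ⌊$36,583/6⌋ = $6,097 → take DB $6,205. Book value $38,478.
Year 5: DB = ⌊$38,478 × 125%/9⌋ = $5,344; SL = ⌊$30,378/5⌋ = $6,075 → take SL $6,075. Book value $32,403.
Year 6: DB = ⌊$32,403 × 125%/9⌋ = $4,500; SL = ⌊$24,303/4⌋ = $6,075 → take SL $6,075. Book value $26,328.
Year 7: DB = ⌊$26,328 × 125%/9⌋ = $3,656; SL = ⌊$18,228/3⌋ = $6,076 → take SL $6,076. Book value $20,252.
Year 8: DB = ⌊$20,252 × 125%/9⌋ = $2,812; SL = ⌊$12,152/2⌋ = $6,076 → take SL $6,076. Book value $14,176.
Year 9 (final): $14,176 − $8,100 = $6,076. Book value $8,100.

$9,719; $8,369; $7,206; $6,205; $6,075; $6,075; $6,076; $6,076; $6,076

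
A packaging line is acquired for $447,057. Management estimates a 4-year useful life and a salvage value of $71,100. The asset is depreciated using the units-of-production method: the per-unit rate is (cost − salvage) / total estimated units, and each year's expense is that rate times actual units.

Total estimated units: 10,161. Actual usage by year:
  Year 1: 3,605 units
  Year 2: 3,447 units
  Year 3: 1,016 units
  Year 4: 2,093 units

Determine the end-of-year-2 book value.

$186,133

Depreciable base = $447,057 − $71,100 = $375,957.
Rate = $375,957 / 10,161 units = $37 per unit.
Year 1: 3,605 × $37 = $133,385. Book value $313,672.
Year 2: 3,447 × $37 = $127,539. Book value $186,133.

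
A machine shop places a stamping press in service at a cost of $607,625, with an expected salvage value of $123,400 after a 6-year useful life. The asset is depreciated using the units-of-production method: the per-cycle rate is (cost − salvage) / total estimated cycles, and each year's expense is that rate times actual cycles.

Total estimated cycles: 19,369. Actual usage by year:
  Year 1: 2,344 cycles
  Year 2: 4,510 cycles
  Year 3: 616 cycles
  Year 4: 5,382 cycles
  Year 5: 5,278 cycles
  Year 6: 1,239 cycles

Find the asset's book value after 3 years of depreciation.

$420,875

Depreciable base = $607,625 − $123,400 = $484,225.
Rate = $484,225 / 19,369 cycles = $25 per cycle.
Year 1: 2,344 × $25 = $58,600. Book value $549,025.
Year 2: 4,510 × $25 = $112,750. Book value $436,275.
Year 3: 616 × $25 = $15,400. Book value $420,875.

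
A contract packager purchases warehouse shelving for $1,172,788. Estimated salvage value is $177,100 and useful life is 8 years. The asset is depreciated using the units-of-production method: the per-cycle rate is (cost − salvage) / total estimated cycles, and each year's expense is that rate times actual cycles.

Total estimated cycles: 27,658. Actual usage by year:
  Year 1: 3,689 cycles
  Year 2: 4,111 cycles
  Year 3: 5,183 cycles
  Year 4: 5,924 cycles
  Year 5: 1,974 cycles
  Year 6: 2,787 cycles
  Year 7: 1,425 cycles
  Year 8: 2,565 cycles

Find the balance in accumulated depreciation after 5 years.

$751,716

Depreciable base = $1,172,788 − $177,100 = $995,688.
Rate = $995,688 / 27,658 cycles = $36 per cycle.
Year 1: 3,689 × $36 = $132,804. Book value $1,039,984.
Year 2: 4,111 × $36 = $147,996. Book value $891,988.
Year 3: 5,183 × $36 = $186,588. Book value $705,400.
Year 4: 5,924 × $36 = $213,264. Book value $492,136.
Year 5: 1,974 × $36 = $71,064. Book value $421,072.
Accumulated through year 5 = $1,172,788 − $421,072 = $751,716.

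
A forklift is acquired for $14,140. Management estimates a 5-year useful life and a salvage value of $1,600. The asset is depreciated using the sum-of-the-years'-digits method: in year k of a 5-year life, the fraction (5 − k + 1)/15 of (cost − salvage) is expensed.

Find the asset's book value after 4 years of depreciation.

Depreciable base = $14,140 − $1,600 = $12,540.
Sum of the years' digits = 5+4+3+2+1 = 15.
Year 1: $12,540 × 5/15 = $4,180. Book value $9,960.
Year 2: $12,540 × 4/15 = $3,344. Book value $6,616.
Year 3: $12,540 × 3/15 = $2,508. Book value $4,108.
Year 4: $12,540 × 2/15 = $1,672. Book value $2,436.

$2,436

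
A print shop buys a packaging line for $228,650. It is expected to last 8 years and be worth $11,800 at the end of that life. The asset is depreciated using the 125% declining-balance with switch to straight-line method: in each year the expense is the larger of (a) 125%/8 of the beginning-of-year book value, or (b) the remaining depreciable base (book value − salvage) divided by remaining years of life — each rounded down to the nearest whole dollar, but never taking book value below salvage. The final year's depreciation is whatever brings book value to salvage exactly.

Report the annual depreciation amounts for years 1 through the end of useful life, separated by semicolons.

$35,726; $30,144; $25,434; $25,109; $25,109; $25,109; $25,109; $25,110

Depreciable base = $228,650 − $11,800 = $216,850.
Year 1: DB = ⌊$228,650 × 125%/8⌋ = $35,726; SL = ⌊$216,850/8⌋ = $27,106 → take DB $35,726. Book value $192,924.
Year 2: DB = ⌊$192,924 × 125%/8⌋ = $30,144; SL = ⌊$181,124/7⌋ = $25,874 → take DB $30,144. Book value $162,780.
Year 3: DB = ⌊$162,780 × 125%/8⌋ = $25,434; SL = ⌊$150,980/6⌋ = $25,163 → take DB $25,434. Book value $137,346.
Year 4: DB = ⌊$137,346 × 125%/8⌋ = $21,460; SL = ⌊$125,546/5⌋ = $25,109 → take SL $25,109. Book value $112,237.
Year 5: DB = ⌊$112,237 × 125%/8⌋ = $17,537; SL = ⌊$100,437/4⌋ = $25,109 → take SL $25,109. Book value $87,128.
Year 6: DB = ⌊$87,128 × 125%/8⌋ = $13,613; SL = ⌊$75,328/3⌋ = $25,109 → take SL $25,109. Book value $62,019.
Year 7: DB = ⌊$62,019 × 125%/8⌋ = $9,690; SL = ⌊$50,219/2⌋ = $25,109 → take SL $25,109. Book value $36,910.
Year 8 (final): $36,910 − $11,800 = $25,110. Book value $11,800.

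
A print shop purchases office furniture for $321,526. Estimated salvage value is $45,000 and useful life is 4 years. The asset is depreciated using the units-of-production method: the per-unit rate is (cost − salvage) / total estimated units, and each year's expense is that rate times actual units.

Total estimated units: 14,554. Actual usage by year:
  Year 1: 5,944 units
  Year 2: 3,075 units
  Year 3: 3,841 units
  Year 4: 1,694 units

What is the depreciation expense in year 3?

$72,979

Depreciable base = $321,526 − $45,000 = $276,526.
Rate = $276,526 / 14,554 units = $19 per unit.
Year 1: 5,944 × $19 = $112,936. Book value $208,590.
Year 2: 3,075 × $19 = $58,425. Book value $150,165.
Year 3: 3,841 × $19 = $72,979. Book value $77,186.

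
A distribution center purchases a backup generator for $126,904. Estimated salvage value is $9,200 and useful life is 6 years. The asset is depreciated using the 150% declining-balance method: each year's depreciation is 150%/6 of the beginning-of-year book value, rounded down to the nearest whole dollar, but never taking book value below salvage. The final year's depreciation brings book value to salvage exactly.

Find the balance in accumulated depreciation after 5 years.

$96,788

Depreciable base = $126,904 − $9,200 = $117,704.
Year 1: ⌊$126,904 × 150%/6⌋ = $31,726. Book value $95,178.
Year 2: ⌊$95,178 × 150%/6⌋ = $23,794. Book value $71,384.
Year 3: ⌊$71,384 × 150%/6⌋ = $17,846. Book value $53,538.
Year 4: ⌊$53,538 × 150%/6⌋ = $13,384. Book value $40,154.
Year 5: ⌊$40,154 × 150%/6⌋ = $10,038. Book value $30,116.
Accumulated through year 5 = $126,904 − $30,116 = $96,788.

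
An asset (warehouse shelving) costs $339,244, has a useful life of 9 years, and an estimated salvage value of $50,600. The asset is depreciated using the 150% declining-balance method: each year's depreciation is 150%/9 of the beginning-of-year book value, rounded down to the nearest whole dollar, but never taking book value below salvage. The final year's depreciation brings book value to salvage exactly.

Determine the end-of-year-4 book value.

Depreciable base = $339,244 − $50,600 = $288,644.
Year 1: ⌊$339,244 × 150%/9⌋ = $56,540. Book value $282,704.
Year 2: ⌊$282,704 × 150%/9⌋ = $47,117. Book value $235,587.
Year 3: ⌊$235,587 × 150%/9⌋ = $39,264. Book value $196,323.
Year 4: ⌊$196,323 × 150%/9⌋ = $32,720. Book value $163,603.

$163,603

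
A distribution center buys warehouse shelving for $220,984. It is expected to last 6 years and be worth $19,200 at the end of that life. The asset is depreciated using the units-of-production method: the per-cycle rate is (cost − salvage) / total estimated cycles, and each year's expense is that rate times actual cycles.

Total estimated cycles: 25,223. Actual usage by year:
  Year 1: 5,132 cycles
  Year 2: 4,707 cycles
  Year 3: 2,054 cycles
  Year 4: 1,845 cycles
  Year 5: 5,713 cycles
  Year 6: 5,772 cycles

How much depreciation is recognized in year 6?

$46,176

Depreciable base = $220,984 − $19,200 = $201,784.
Rate = $201,784 / 25,223 cycles = $8 per cycle.
Year 1: 5,132 × $8 = $41,056. Book value $179,928.
Year 2: 4,707 × $8 = $37,656. Book value $142,272.
Year 3: 2,054 × $8 = $16,432. Book value $125,840.
Year 4: 1,845 × $8 = $14,760. Book value $111,080.
Year 5: 5,713 × $8 = $45,704. Book value $65,376.
Year 6: 5,772 × $8 = $46,176. Book value $19,200.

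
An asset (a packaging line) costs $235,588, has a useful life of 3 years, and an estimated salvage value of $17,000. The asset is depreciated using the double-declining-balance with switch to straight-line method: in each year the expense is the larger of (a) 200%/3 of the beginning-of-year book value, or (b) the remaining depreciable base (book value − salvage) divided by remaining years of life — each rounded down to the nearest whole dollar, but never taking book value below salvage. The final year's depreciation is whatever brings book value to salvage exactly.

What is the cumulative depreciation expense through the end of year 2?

$209,411

Depreciable base = $235,588 − $17,000 = $218,588.
Year 1: DB = ⌊$235,588 × 200%/3⌋ = $157,058; SL = ⌊$218,588/3⌋ = $72,862 → take DB $157,058. Book value $78,530.
Year 2: DB = ⌊$78,530 × 200%/3⌋ = $52,353; SL = ⌊$61,530/2⌋ = $30,765 → take DB $52,353. Book value $26,177.
Accumulated through year 2 = $235,588 − $26,177 = $209,411.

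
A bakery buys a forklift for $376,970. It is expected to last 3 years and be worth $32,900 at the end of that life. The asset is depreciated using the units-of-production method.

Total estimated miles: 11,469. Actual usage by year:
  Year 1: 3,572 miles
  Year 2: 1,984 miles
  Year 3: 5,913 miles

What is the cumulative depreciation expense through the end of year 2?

$166,680

Depreciable base = $376,970 − $32,900 = $344,070.
Rate = $344,070 / 11,469 miles = $30 per mile.
Year 1: 3,572 × $30 = $107,160. Book value $269,810.
Year 2: 1,984 × $30 = $59,520. Book value $210,290.
Accumulated through year 2 = $376,970 − $210,290 = $166,680.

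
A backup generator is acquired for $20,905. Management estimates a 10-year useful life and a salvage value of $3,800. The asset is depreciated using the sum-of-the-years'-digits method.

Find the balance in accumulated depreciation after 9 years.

Depreciable base = $20,905 − $3,800 = $17,105.
Sum of the years' digits = 10+9+8+7+6+5+4+3+2+1 = 55.
Year 1: $17,105 × 10/55 = $3,110. Book value $17,795.
Year 2: $17,105 × 9/55 = $2,799. Book value $14,996.
Year 3: $17,105 × 8/55 = $2,488. Book value $12,508.
Year 4: $17,105 × 7/55 = $2,177. Book value $10,331.
Year 5: $17,105 × 6/55 = $1,866. Book value $8,465.
Year 6: $17,105 × 5/55 = $1,555. Book value $6,910.
Year 7: $17,105 × 4/55 = $1,244. Book value $5,666.
Year 8: $17,105 × 3/55 = $933. Book value $4,733.
Year 9: $17,105 × 2/55 = $622. Book value $4,111.
Accumulated through year 9 = $20,905 − $4,111 = $16,794.

$16,794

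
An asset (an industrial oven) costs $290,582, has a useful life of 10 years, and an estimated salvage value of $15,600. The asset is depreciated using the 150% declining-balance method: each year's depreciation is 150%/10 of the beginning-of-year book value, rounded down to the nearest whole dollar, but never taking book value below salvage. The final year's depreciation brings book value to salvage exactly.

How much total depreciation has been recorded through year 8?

$211,400

Depreciable base = $290,582 − $15,600 = $274,982.
Year 1: ⌊$290,582 × 150%/10⌋ = $43,587. Book value $246,995.
Year 2: ⌊$246,995 × 150%/10⌋ = $37,049. Book value $209,946.
Year 3: ⌊$209,946 × 150%/10⌋ = $31,491. Book value $178,455.
Year 4: ⌊$178,455 × 150%/10⌋ = $26,768. Book value $151,687.
Year 5: ⌊$151,687 × 150%/10⌋ = $22,753. Book value $128,934.
Year 6: ⌊$128,934 × 150%/10⌋ = $19,340. Book value $109,594.
Year 7: ⌊$109,594 × 150%/10⌋ = $16,439. Book value $93,155.
Year 8: ⌊$93,155 × 150%/10⌋ = $13,973. Book value $79,182.
Accumulated through year 8 = $290,582 − $79,182 = $211,400.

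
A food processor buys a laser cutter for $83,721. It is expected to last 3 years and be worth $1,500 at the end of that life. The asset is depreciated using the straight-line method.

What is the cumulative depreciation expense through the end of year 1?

Depreciable base = $83,721 − $1,500 = $82,221.
Annual expense = $82,221 / 3 = $27,407.
End of year 1: book value $56,314.
Accumulated through year 1 = $83,721 − $56,314 = $27,407.

$27,407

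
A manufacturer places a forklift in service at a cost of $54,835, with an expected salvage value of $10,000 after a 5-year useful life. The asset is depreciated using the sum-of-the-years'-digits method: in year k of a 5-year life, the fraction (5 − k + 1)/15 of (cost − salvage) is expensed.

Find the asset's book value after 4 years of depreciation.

$12,989

Depreciable base = $54,835 − $10,000 = $44,835.
Sum of the years' digits = 5+4+3+2+1 = 15.
Year 1: $44,835 × 5/15 = $14,945. Book value $39,890.
Year 2: $44,835 × 4/15 = $11,956. Book value $27,934.
Year 3: $44,835 × 3/15 = $8,967. Book value $18,967.
Year 4: $44,835 × 2/15 = $5,978. Book value $12,989.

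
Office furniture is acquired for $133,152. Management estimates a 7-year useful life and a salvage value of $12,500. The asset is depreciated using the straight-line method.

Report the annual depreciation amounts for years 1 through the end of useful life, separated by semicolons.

Depreciable base = $133,152 − $12,500 = $120,652.
Annual expense = $120,652 / 7 = $17,236.
End of year 1: book value $115,916.
End of year 2: book value $98,680.
End of year 3: book value $81,444.
End of year 4: book value $64,208.
End of year 5: book value $46,972.
End of year 6: book value $29,736.
End of year 7: book value $12,500.

$17,236; $17,236; $17,236; $17,236; $17,236; $17,236; $17,236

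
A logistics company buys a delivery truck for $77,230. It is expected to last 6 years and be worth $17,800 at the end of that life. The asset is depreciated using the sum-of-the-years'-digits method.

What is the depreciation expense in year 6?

Depreciable base = $77,230 − $17,800 = $59,430.
Sum of the years' digits = 6+5+4+3+2+1 = 21.
Year 1: $59,430 × 6/21 = $16,980. Book value $60,250.
Year 2: $59,430 × 5/21 = $14,150. Book value $46,100.
Year 3: $59,430 × 4/21 = $11,320. Book value $34,780.
Year 4: $59,430 × 3/21 = $8,490. Book value $26,290.
Year 5: $59,430 × 2/21 = $5,660. Book value $20,630.
Year 6: $59,430 × 1/21 = $2,830. Book value $17,800.

$2,830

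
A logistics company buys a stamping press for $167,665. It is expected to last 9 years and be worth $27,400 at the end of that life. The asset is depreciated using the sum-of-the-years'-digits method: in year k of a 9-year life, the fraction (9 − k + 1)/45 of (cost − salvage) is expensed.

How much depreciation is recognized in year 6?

Depreciable base = $167,665 − $27,400 = $140,265.
Sum of the years' digits = 9+8+7+6+5+4+3+2+1 = 45.
Year 1: $140,265 × 9/45 = $28,053. Book value $139,612.
Year 2: $140,265 × 8/45 = $24,936. Book value $114,676.
Year 3: $140,265 × 7/45 = $21,819. Book value $92,857.
Year 4: $140,265 × 6/45 = $18,702. Book value $74,155.
Year 5: $140,265 × 5/45 = $15,585. Book value $58,570.
Year 6: $140,265 × 4/45 = $12,468. Book value $46,102.

$12,468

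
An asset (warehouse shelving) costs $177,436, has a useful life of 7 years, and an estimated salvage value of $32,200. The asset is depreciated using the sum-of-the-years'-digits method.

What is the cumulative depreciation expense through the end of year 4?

Depreciable base = $177,436 − $32,200 = $145,236.
Sum of the years' digits = 7+6+5+4+3+2+1 = 28.
Year 1: $145,236 × 7/28 = $36,309. Book value $141,127.
Year 2: $145,236 × 6/28 = $31,122. Book value $110,005.
Year 3: $145,236 × 5/28 = $25,935. Book value $84,070.
Year 4: $145,236 × 4/28 = $20,748. Book value $63,322.
Accumulated through year 4 = $177,436 − $63,322 = $114,114.

$114,114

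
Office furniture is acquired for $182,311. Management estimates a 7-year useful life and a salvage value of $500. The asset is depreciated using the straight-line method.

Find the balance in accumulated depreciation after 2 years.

Depreciable base = $182,311 − $500 = $181,811.
Annual expense = $181,811 / 7 = $25,973.
End of year 1: book value $156,338.
End of year 2: book value $130,365.
Accumulated through year 2 = $182,311 − $130,365 = $51,946.

$51,946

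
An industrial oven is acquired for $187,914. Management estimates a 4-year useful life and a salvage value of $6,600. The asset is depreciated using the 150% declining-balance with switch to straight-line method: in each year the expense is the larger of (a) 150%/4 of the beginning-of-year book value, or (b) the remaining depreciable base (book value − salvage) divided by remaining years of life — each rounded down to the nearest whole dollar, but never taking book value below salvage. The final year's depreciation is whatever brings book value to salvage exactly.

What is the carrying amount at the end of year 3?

$40,003

Depreciable base = $187,914 − $6,600 = $181,314.
Year 1: DB = ⌊$187,914 × 150%/4⌋ = $70,467; SL = ⌊$181,314/4⌋ = $45,328 → take DB $70,467. Book value $117,447.
Year 2: DB = ⌊$117,447 × 150%/4⌋ = $44,042; SL = ⌊$110,847/3⌋ = $36,949 → take DB $44,042. Book value $73,405.
Year 3: DB = ⌊$73,405 × 150%/4⌋ = $27,526; SL = ⌊$66,805/2⌋ = $33,402 → take SL $33,402. Book value $40,003.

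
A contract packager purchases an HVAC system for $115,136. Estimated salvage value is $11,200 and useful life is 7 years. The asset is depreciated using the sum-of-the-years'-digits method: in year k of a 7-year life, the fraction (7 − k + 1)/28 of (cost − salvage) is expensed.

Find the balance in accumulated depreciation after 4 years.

$81,664

Depreciable base = $115,136 − $11,200 = $103,936.
Sum of the years' digits = 7+6+5+4+3+2+1 = 28.
Year 1: $103,936 × 7/28 = $25,984. Book value $89,152.
Year 2: $103,936 × 6/28 = $22,272. Book value $66,880.
Year 3: $103,936 × 5/28 = $18,560. Book value $48,320.
Year 4: $103,936 × 4/28 = $14,848. Book value $33,472.
Accumulated through year 4 = $115,136 − $33,472 = $81,664.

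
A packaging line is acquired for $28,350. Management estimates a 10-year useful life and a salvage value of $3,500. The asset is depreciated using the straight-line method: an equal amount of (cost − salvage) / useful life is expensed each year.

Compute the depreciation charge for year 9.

$2,485

Depreciable base = $28,350 − $3,500 = $24,850.
Annual expense = $24,850 / 10 = $2,485.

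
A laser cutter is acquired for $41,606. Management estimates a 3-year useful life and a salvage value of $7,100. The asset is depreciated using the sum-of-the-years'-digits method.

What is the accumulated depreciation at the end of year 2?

$28,755

Depreciable base = $41,606 − $7,100 = $34,506.
Sum of the years' digits = 3+2+1 = 6.
Year 1: $34,506 × 3/6 = $17,253. Book value $24,353.
Year 2: $34,506 × 2/6 = $11,502. Book value $12,851.
Accumulated through year 2 = $41,606 − $12,851 = $28,755.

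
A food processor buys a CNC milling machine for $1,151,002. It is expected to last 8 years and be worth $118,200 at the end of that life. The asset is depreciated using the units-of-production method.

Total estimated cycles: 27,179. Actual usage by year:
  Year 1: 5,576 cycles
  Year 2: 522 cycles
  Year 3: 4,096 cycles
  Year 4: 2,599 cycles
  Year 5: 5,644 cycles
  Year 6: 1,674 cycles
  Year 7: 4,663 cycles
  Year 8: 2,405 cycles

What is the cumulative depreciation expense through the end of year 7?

Depreciable base = $1,151,002 − $118,200 = $1,032,802.
Rate = $1,032,802 / 27,179 cycles = $38 per cycle.
Year 1: 5,576 × $38 = $211,888. Book value $939,114.
Year 2: 522 × $38 = $19,836. Book value $919,278.
Year 3: 4,096 × $38 = $155,648. Book value $763,630.
Year 4: 2,599 × $38 = $98,762. Book value $664,868.
Year 5: 5,644 × $38 = $214,472. Book value $450,396.
Year 6: 1,674 × $38 = $63,612. Book value $386,784.
Year 7: 4,663 × $38 = $177,194. Book value $209,590.
Accumulated through year 7 = $1,151,002 − $209,590 = $941,412.

$941,412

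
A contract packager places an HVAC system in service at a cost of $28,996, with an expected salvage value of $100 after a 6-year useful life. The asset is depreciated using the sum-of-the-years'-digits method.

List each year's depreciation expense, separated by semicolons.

Depreciable base = $28,996 − $100 = $28,896.
Sum of the years' digits = 6+5+4+3+2+1 = 21.
Year 1: $28,896 × 6/21 = $8,256. Book value $20,740.
Year 2: $28,896 × 5/21 = $6,880. Book value $13,860.
Year 3: $28,896 × 4/21 = $5,504. Book value $8,356.
Year 4: $28,896 × 3/21 = $4,128. Book value $4,228.
Year 5: $28,896 × 2/21 = $2,752. Book value $1,476.
Year 6: $28,896 × 1/21 = $1,376. Book value $100.

$8,256; $6,880; $5,504; $4,128; $2,752; $1,376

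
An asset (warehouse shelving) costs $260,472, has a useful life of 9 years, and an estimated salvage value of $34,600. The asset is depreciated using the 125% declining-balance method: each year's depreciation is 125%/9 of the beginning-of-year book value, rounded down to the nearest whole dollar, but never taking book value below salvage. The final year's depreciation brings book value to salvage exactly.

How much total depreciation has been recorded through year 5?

Depreciable base = $260,472 − $34,600 = $225,872.
Year 1: ⌊$260,472 × 125%/9⌋ = $36,176. Book value $224,296.
Year 2: ⌊$224,296 × 125%/9⌋ = $31,152. Book value $193,144.
Year 3: ⌊$193,144 × 125%/9⌋ = $26,825. Book value $166,319.
Year 4: ⌊$166,319 × 125%/9⌋ = $23,099. Book value $143,220.
Year 5: ⌊$143,220 × 125%/9⌋ = $19,891. Book value $123,329.
Accumulated through year 5 = $260,472 − $123,329 = $137,143.

$137,143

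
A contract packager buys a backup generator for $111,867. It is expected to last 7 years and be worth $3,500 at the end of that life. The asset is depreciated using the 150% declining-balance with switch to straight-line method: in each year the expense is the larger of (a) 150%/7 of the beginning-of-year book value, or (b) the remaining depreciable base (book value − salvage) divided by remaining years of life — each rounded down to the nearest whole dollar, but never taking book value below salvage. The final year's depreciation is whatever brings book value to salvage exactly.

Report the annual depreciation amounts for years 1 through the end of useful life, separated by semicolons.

Depreciable base = $111,867 − $3,500 = $108,367.
Year 1: DB = ⌊$111,867 × 150%/7⌋ = $23,971; SL = ⌊$108,367/7⌋ = $15,481 → take DB $23,971. Book value $87,896.
Year 2: DB = ⌊$87,896 × 150%/7⌋ = $18,834; SL = ⌊$84,396/6⌋ = $14,066 → take DB $18,834. Book value $69,062.
Year 3: DB = ⌊$69,062 × 150%/7⌋ = $14,799; SL = ⌊$65,562/5⌋ = $13,112 → take DB $14,799. Book value $54,263.
Year 4: DB = ⌊$54,263 × 150%/7⌋ = $11,627; SL = ⌊$50,763/4⌋ = $12,690 → take SL $12,690. Book value $41,573.
Year 5: DB = ⌊$41,573 × 150%/7⌋ = $8,908; SL = ⌊$38,073/3⌋ = $12,691 → take SL $12,691. Book value $28,882.
Year 6: DB = ⌊$28,882 × 150%/7⌋ = $6,189; SL = ⌊$25,382/2⌋ = $12,691 → take SL $12,691. Book value $16,191.
Year 7 (final): $16,191 − $3,500 = $12,691. Book value $3,500.

$23,971; $18,834; $14,799; $12,690; $12,691; $12,691; $12,691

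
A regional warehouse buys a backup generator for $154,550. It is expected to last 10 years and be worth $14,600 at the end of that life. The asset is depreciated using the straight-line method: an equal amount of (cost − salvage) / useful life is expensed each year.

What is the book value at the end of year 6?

Depreciable base = $154,550 − $14,600 = $139,950.
Annual expense = $139,950 / 10 = $13,995.
End of year 1: book value $140,555.
End of year 2: book value $126,560.
End of year 3: book value $112,565.
End of year 4: book value $98,570.
End of year 5: book value $84,575.
End of year 6: book value $70,580.

$70,580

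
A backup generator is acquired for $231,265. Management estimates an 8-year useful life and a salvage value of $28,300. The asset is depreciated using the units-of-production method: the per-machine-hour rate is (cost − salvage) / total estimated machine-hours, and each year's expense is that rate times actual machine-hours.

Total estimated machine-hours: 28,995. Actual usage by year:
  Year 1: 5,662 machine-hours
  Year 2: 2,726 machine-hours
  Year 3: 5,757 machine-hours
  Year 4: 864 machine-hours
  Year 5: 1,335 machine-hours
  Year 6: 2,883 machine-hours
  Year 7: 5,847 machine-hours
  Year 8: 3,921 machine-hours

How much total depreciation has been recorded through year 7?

$175,518

Depreciable base = $231,265 − $28,300 = $202,965.
Rate = $202,965 / 28,995 machine-hours = $7 per machine-hour.
Year 1: 5,662 × $7 = $39,634. Book value $191,631.
Year 2: 2,726 × $7 = $19,082. Book value $172,549.
Year 3: 5,757 × $7 = $40,299. Book value $132,250.
Year 4: 864 × $7 = $6,048. Book value $126,202.
Year 5: 1,335 × $7 = $9,345. Book value $116,857.
Year 6: 2,883 × $7 = $20,181. Book value $96,676.
Year 7: 5,847 × $7 = $40,929. Book value $55,747.
Accumulated through year 7 = $231,265 − $55,747 = $175,518.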